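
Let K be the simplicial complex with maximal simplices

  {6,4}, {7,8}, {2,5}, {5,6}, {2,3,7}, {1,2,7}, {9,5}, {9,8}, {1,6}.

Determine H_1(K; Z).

Order the vertices as 1 < 2 < 3 < 4 < 5 < 6 < 7 < 8 < 9. Listing each simplex with vertices in this order, K has dimension 2 with simplices:

  0-simplices (9): [1], [2], [3], [4], [5], [6], [7], [8], [9]
  1-simplices (12): [1,2], [1,6], [1,7], [2,3], [2,5], [2,7], [3,7], [4,6], [5,6], [5,9], [7,8], [8,9]
  2-simplices (2): [1,2,7], [2,3,7]

giving chain groups C_0 ≅ Z^9, C_1 ≅ Z^12, C_2 ≅ Z^2.

Boundary ∂_1: C_1 → C_0 sends each edge [p,q] (with p < q) to q − p.
The 9×12 boundary matrix has rank 8 and Smith normal form diag(1,1,1,1,1,1,1,1).

The boundary map ∂_2: C_2 → C_1 maps a triangle to the signed sum of its edges. For instance
  ∂[2,3,7] = [3,7] − [2,7] + [2,3],
  ∂[1,2,7] = [2,7] − [1,7] + [1,2].
The 12×2 boundary matrix has rank 2 and Smith normal form diag(1,1).

Now H_k = ker ∂_k / im ∂_{k+1}, so:

  H_1: rank ker ∂_1 − rank ∂_2 = (12 − 8) − 2 = 2, and the invariant factors of ∂_2 are all 1, so H_1 ≅ Z^2.

H_1 = Z^2.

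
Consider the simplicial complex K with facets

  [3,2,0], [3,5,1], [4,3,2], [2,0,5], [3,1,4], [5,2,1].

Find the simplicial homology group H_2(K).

H_2 ≅ 0.

K has 6 vertices, 12 edges, 6 triangles.
rank ∂_2 = 6, rank ∂_3 = 0 ⇒ b_2 = 6 − 6 − 0 = 0. So H_2 ≅ 0.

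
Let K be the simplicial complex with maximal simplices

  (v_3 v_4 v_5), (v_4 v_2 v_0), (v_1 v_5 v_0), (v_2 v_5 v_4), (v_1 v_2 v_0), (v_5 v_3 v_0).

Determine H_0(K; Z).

We work with the vertex ordering v_0 < v_1 < v_2 < v_3 < v_4 < v_5. The simplices of K, each written with vertices in increasing order, are:

  0-simplices (6): [v_0], [v_1], [v_2], [v_3], [v_4], [v_5]
  1-simplices (12): [v_0,v_1], [v_0,v_2], [v_0,v_3], [v_0,v_4], [v_0,v_5], [v_1,v_2], [v_1,v_5], [v_2,v_4], [v_2,v_5], [v_3,v_4], [v_3,v_5], [v_4,v_5]
  2-simplices (6): [v_0,v_1,v_2], [v_0,v_1,v_5], [v_0,v_2,v_4], [v_0,v_3,v_5], [v_2,v_4,v_5], [v_3,v_4,v_5]

giving chain groups C_0 ≅ Z^6, C_1 ≅ Z^12, C_2 ≅ Z^6.

The boundary map ∂_1: C_1 → C_0 maps an edge to its endpoints' difference, ∂[p,q] = q − p. For instance
  ∂[v_0,v_3] = [v_3] − [v_0].
The 6×12 boundary matrix has rank 5 and Smith normal form diag(1,1,1,1,1).

Boundary ∂_2: C_2 → C_1 sends each 2-simplex [p,q,r] to [q,r] − [p,r] + [p,q]. For instance
  ∂[v_3,v_4,v_5] = [v_4,v_5] − [v_3,v_5] + [v_3,v_4],
  ∂[v_0,v_1,v_2] = [v_1,v_2] − [v_0,v_2] + [v_0,v_1].
The 12×6 boundary matrix has rank 6 and Smith normal form diag(1,1,1,1,1,1).

From H_k ≅ ker(∂_k) / im(∂_{k+1}) we obtain:

  H_0: rank C_0 − rank ∂_1 = 6 − 5 = 1, and the invariant factors of ∂_1 are all 1, so H_0 = Z.

H_0 = Z.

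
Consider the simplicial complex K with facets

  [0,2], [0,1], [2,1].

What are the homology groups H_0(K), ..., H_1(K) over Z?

Take the total order 0 < 1 < 2 on the vertex set. Then K (dimension 1) consists of the simplices:

  0-simplices (3): [0], [1], [2]
  1-simplices (3): [0,1], [0,2], [1,2]

giving chain groups C_0 ≅ Z^3, C_1 ≅ Z^3.

Boundary ∂_1: C_1 → C_0 sends each edge [p,q] (with p < q) to q − p.
The 3×3 boundary matrix has rank 2 and Smith normal form diag(1,1).

Now H_k = ker ∂_k / im ∂_{k+1}, so:

  H_0: rank C_0 − rank ∂_1 = 3 − 2 = 1, and the invariant factors of ∂_1 are all 1, so H_0 = Z.
  H_1: rank ker ∂_1 − rank ∂_2 = (3 − 2) − 0 = 1, and there is no ∂_2, so H_1 = Z.

H_0 = Z,  H_1 = Z.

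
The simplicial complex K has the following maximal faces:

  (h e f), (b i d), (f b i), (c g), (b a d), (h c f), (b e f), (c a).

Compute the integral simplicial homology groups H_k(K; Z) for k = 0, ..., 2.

We work with the vertex ordering a < b < c < d < e < f < g < h < i. The simplices of K, each written with vertices in increasing order, are:

  0-simplices (9): a, b, c, d, e, f, g, h, i
  1-simplices (15): ab, ac, ad, bd, be, bf, bi, cf, cg, ch, di, ef, eh, fh, fi
  2-simplices (6): abd, bdi, bef, bfi, cfh, efh

Hence C_0 ≅ Z^9, C_1 ≅ Z^15, C_2 ≅ Z^6.

The boundary map ∂_1: C_1 → C_0 maps an edge to its endpoints' difference, ∂[p,q] = q − p.
This gives a 9×15 integer matrix of rank 8; reducing to Smith normal form yields diagonal entries (1,1,1,1,1,1,1,1).

The boundary map ∂_2: C_2 → C_1 acts by ∂[p,q,r] = [q,r] − [p,r] + [p,q]. For instance
  ∂bef = ef − bf + be,
  ∂bfi = fi − bi + bf.
The 15×6 boundary matrix has rank 6 and Smith normal form diag(1,1,1,1,1,1).

From H_k ≅ ker(∂_k) / im(∂_{k+1}) we obtain:

  H_0: rank C_0 − rank ∂_1 = 9 − 8 = 1, and the invariant factors of ∂_1 are all 1, so H_0 = Z.
  H_1: rank ker ∂_1 − rank ∂_2 = (15 − 8) − 6 = 1, and the invariant factors of ∂_2 are all 1, so H_1 = Z.
  H_2: rank ker ∂_2 − rank ∂_3 = (6 − 6) − 0 = 0, and there is no ∂_3, so H_2 = 0.

As a check, the Euler characteristic is 9 − 15 + 6 = 0, which agrees with 1 − 1 + 0 = 0.

H_0 = Z,  H_1 = Z,  H_2 = 0.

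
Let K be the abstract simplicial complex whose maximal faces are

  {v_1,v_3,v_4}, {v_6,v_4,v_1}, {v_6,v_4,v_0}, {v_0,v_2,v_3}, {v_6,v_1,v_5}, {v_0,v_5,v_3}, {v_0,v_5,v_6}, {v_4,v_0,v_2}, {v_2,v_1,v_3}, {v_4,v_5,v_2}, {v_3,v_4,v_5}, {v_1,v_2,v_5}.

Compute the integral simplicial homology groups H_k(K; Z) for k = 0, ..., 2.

K has 7 vertices, 18 edges, 12 triangles.
rank ∂_0 = 0, rank ∂_1 = 6 ⇒ b_0 = 7 − 0 − 6 = 1; all invariant factors of ∂_1 are 1 so no torsion. So H_0 = Z.
rank ∂_1 = 6, rank ∂_2 = 12 ⇒ b_1 = 18 − 6 − 12 = 0; ∂_2 has invariant factor(s) [2] giving torsion. So H_1 = Z/2Z.
rank ∂_2 = 12, rank ∂_3 = 0 ⇒ b_2 = 12 − 12 − 0 = 0. So H_2 = 0.

H_0 ≅ Z,  H_1 ≅ Z/2Z,  H_2 = 0.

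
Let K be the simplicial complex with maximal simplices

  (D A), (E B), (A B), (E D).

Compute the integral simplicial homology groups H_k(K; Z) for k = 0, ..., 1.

H_0 = Z,  H_1 = Z.

K has 4 vertices, 4 edges.
rank ∂_0 = 0, rank ∂_1 = 3 ⇒ b_0 = 4 − 0 − 3 = 1; all invariant factors of ∂_1 are 1 so no torsion. So H_0 ≅ Z.
rank ∂_1 = 3, rank ∂_2 = 0 ⇒ b_1 = 4 − 3 − 0 = 1. So H_1 ≅ Z.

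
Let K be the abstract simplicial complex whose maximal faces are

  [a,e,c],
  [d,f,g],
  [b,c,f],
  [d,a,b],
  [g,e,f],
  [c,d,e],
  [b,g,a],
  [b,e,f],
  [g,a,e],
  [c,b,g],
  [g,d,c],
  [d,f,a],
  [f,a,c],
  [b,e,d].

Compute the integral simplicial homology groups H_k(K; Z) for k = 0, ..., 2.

H_0 ≅ Z,  H_1 ≅ Z^2,  H_2 ≅ Z.

Fix the vertex order a < b < c < d < e < f < g and write every simplex with vertices in increasing order. Then dim K = 2 and the simplices of K are:

  0-simplices (7): a, b, c, d, e, f, g
  1-simplices (21): ab, ac, ad, ae, af, ag, bc, bd, be, bf, bg, cd, ce, cf, cg, de, df, dg, ef, eg, fg
  2-simplices (14): abd, abg, ace, acf, adf, aeg, bcf, bcg, bde, bef, cde, cdg, dfg, efg

Hence C_0 ≅ Z^7, C_1 ≅ Z^21, C_2 ≅ Z^14.

∂_1: C_1 → C_0 maps an edge to its endpoints' difference, ∂[p,q] = q − p. For instance
  ∂ad = d − a.
As a 7×21 matrix over Z this has rank 6, with invariant factors (1,1,1,1,1,1).

∂_2: C_2 → C_1 maps a triangle to the signed sum of its edges. For instance
  ∂bcf = cf − bf + bc,
  ∂efg = fg − eg + ef.
As a 21×14 matrix over Z this has rank 13, with invariant factors (1,1,1,1,1,1,1,1,1,1,1,1,1).

Computing H_k = (kernel of ∂_k) / (image of ∂_{k+1}):

  H_0: rank C_0 − rank ∂_1 = 7 − 6 = 1, and the invariant factors of ∂_1 are all 1, so H_0 = Z.
  H_1: rank ker ∂_1 − rank ∂_2 = (21 − 6) − 13 = 2, and the invariant factors of ∂_2 are all 1, so H_1 = Z^2.
  H_2: rank ker ∂_2 − rank ∂_3 = (14 − 13) − 0 = 1, and there is no ∂_3, so H_2 = Z.

(K is a triangulation of the torus T^2.)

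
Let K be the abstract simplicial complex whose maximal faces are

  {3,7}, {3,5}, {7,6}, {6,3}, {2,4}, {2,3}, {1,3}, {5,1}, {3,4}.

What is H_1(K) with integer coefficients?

H_1 ≅ Z^3.

Order the vertices as 1 < 2 < 3 < 4 < 5 < 6 < 7. Listing each simplex with vertices in this order, K has dimension 1 with simplices:

  0-simplices (7): [1], [2], [3], [4], [5], [6], [7]
  1-simplices (9): [1,3], [1,5], [2,3], [2,4], [3,4], [3,5], [3,6], [3,7], [6,7]

Hence C_0 ≅ Z^7, C_1 ≅ Z^9.

Boundary ∂_1: C_1 → C_0 maps an edge to its endpoints' difference, ∂[p,q] = q − p.
As a 7×9 matrix over Z this has rank 6, with invariant factors (1,1,1,1,1,1).

From H_k ≅ ker(∂_k) / im(∂_{k+1}) we obtain:

  H_1: rank ker ∂_1 − rank ∂_2 = (9 − 6) − 0 = 3, and there is no ∂_2, so H_1 ≅ Z^3.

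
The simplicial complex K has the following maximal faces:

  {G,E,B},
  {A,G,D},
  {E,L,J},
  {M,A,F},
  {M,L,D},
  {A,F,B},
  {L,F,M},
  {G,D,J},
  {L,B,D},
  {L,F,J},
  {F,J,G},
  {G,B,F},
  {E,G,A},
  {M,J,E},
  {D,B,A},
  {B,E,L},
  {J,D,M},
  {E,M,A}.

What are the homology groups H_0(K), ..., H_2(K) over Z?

Order the vertices as A < B < D < E < F < G < J < L < M. Listing each simplex with vertices in this order, K has dimension 2 with simplices:

  0-simplices (9): A, B, D, E, F, G, J, L, M
  1-simplices (27): AB, AD, AE, AF, AG, AM, BD, BE, BF, BG, BL, DG, DJ, DL, DM, EG, EJ, EL, EM, FG, FJ, FL, FM, GJ, JL, JM, LM
  2-simplices (18): ABD, ABF, ADG, AEG, AEM, AFM, BDL, BEG, BEL, BFG, DGJ, DJM, DLM, EJL, EJM, FGJ, FJL, FLM

so the chain groups are C_0 ≅ Z^9, C_1 ≅ Z^27, C_2 ≅ Z^18.

The boundary map ∂_1: C_1 → C_0 is given by ∂[p,q] = [q] − [p].
This gives a 9×27 integer matrix of rank 8; reducing to Smith normal form yields diagonal entries (1,1,1,1,1,1,1,1).

Boundary ∂_2: C_2 → C_1 maps a triangle to the signed sum of its edges. For instance
  ∂FLM = LM − FM + FL,
  ∂ABD = BD − AD + AB.
The resulting 27×18 matrix has rank 18, and its Smith normal form has invariant factors (1,1,1,1,1,1,1,1,1,1,1,1,1,1,1,1,1,2).

Computing H_k = (kernel of ∂_k) / (image of ∂_{k+1}):

  H_0: rank C_0 − rank ∂_1 = 9 − 8 = 1, and the invariant factors of ∂_1 are all 1, so H_0 ≅ Z.
  H_1: rank ker ∂_1 − rank ∂_2 = (27 − 8) − 18 = 1, and ∂_2 has invariant factor 2 > 1, so H_1 ≅ Z ⊕ Z/2Z.
  H_2: rank ker ∂_2 − rank ∂_3 = (18 − 18) − 0 = 0, and there is no ∂_3, so H_2 ≅ 0.

As a check, the Euler characteristic is 9 − 27 + 18 = 0, which agrees with 1 − 1 + 0 = 0.

H_0 = Z,  H_1 = Z ⊕ Z/2Z,  H_2 = 0.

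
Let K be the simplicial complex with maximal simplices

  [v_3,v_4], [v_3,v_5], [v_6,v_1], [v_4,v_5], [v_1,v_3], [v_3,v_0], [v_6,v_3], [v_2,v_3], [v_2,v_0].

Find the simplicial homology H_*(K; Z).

K has 7 vertices, 9 edges.
rank ∂_0 = 0, rank ∂_1 = 6 ⇒ b_0 = 7 − 0 − 6 = 1; all invariant factors of ∂_1 are 1 so no torsion. So H_0 ≅ Z.
rank ∂_1 = 6, rank ∂_2 = 0 ⇒ b_1 = 9 − 6 − 0 = 3. So H_1 ≅ Z^3.

H_0 ≅ Z,  H_1 ≅ Z^3.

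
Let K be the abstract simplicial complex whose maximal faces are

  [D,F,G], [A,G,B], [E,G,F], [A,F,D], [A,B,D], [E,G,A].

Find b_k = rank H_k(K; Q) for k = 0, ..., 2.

Order the vertices as A < B < D < E < F < G. Listing each simplex with vertices in this order, K has dimension 2 with simplices:

  0-simplices (6): A, B, D, E, F, G
  1-simplices (12): AB, AD, AE, AF, AG, BD, BG, DF, DG, EF, EG, FG
  2-simplices (6): ABD, ABG, ADF, AEG, DFG, EFG

so the chain groups are C_0 ≅ Z^6, C_1 ≅ Z^12, C_2 ≅ Z^6.

The boundary map ∂_1: C_1 → C_0 is given by ∂[p,q] = [q] − [p]. For instance
  ∂DF = F − D.
This gives a 6×12 integer matrix of rank 5; reducing to Smith normal form yields diagonal entries (1,1,1,1,1).

Boundary ∂_2: C_2 → C_1 maps a triangle to the signed sum of its edges. For instance
  ∂EFG = FG − EG + EF,
  ∂ABG = BG − AG + AB.
This gives a 12×6 integer matrix of rank 6; reducing to Smith normal form yields diagonal entries (1,1,1,1,1,1).

Computing H_k = (kernel of ∂_k) / (image of ∂_{k+1}):

  H_0: rank C_0 − rank ∂_1 = 6 − 5 = 1, and the invariant factors of ∂_1 are all 1, so H_0 ≅ Z.
  H_1: rank ker ∂_1 − rank ∂_2 = (12 − 5) − 6 = 1, and the invariant factors of ∂_2 are all 1, so H_1 ≅ Z.
  H_2: rank ker ∂_2 − rank ∂_3 = (6 − 6) − 0 = 0, and there is no ∂_3, so H_2 ≅ 0.

As a check, the Euler characteristic is 6 − 12 + 6 = 0, which agrees with 1 − 1 + 0 = 0.

Hence the Betti numbers are b_0 = 1, b_1 = 1, b_2 = 0.

b_0 = 1, b_1 = 1, b_2 = 0.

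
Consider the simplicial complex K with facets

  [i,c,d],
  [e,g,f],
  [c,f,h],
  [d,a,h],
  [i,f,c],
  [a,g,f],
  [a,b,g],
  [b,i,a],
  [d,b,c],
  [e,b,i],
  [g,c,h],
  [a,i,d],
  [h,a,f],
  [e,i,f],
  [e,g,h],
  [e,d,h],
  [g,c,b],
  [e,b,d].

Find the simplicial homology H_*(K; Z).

We work with the vertex ordering a < b < c < d < e < f < g < h < i. The simplices of K, each written with vertices in increasing order, are:

  0-simplices (9): a, b, c, d, e, f, g, h, i
  1-simplices (27): ab, ad, af, ag, ah, ai, bc, bd, be, bg, bi, cd, cf, cg, ch, ci, de, dh, di, ef, eg, eh, ei, fg, fh, fi, gh
  2-simplices (18): abg, abi, adh, adi, afg, afh, bcd, bcg, bde, bei, cdi, cfh, cfi, cgh, deh, efg, efi, egh

giving chain groups C_0 ≅ Z^9, C_1 ≅ Z^27, C_2 ≅ Z^18.

Boundary ∂_1: C_1 → C_0 maps an edge to its endpoints' difference, ∂[p,q] = q − p. For instance
  ∂ab = b − a.
The 9×27 boundary matrix has rank 8 and Smith normal form diag(1,1,1,1,1,1,1,1).

∂_2: C_2 → C_1 maps a triangle to the signed sum of its edges. For instance
  ∂efg = fg − eg + ef,
  ∂cfh = fh − ch + cf.
This gives a 27×18 integer matrix of rank 18; reducing to Smith normal form yields diagonal entries (1,1,1,1,1,1,1,1,1,1,1,1,1,1,1,1,1,2).

Reading off H_k = ker ∂_k / im ∂_{k+1}:

  H_0: rank C_0 − rank ∂_1 = 9 − 8 = 1, and the invariant factors of ∂_1 are all 1, so H_0 ≅ Z.
  H_1: rank ker ∂_1 − rank ∂_2 = (27 − 8) − 18 = 1, and ∂_2 has invariant factor 2 > 1, so H_1 ≅ Z ⊕ Z/2Z.
  H_2: rank ker ∂_2 − rank ∂_3 = (18 − 18) − 0 = 0, and there is no ∂_3, so H_2 ≅ 0.

As a check, the Euler characteristic is 9 − 27 + 18 = 0, which agrees with 1 − 1 + 0 = 0.

H_0 ≅ Z,  H_1 ≅ Z ⊕ Z/2Z,  H_2 = 0.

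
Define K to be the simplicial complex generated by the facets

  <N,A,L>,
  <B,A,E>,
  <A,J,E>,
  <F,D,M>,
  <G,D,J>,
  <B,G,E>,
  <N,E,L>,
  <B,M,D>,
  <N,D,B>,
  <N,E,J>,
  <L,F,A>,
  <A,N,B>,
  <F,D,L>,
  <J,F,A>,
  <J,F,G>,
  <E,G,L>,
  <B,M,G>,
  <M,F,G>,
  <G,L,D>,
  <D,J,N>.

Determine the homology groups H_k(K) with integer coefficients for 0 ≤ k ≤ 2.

Take the total order A < B < D < E < F < G < J < L < M < N on the vertex set. Then K (dimension 2) consists of the simplices:

  0-simplices (10): A, B, D, E, F, G, J, L, M, N
  1-simplices (30): AB, AE, AF, AJ, AL, AN, BD, BE, BG, BM, BN, DF, DG, DJ, DL, DM, DN, EG, EJ, EL, EN, FG, FJ, FL, FM, GJ, GL, GM, JN, LN
  2-simplices (20): ABE, ABN, AEJ, AFJ, AFL, ALN, BDM, BDN, BEG, BGM, DFL, DFM, DGJ, DGL, DJN, EGL, EJN, ELN, FGJ, FGM

so the chain groups are C_0 ≅ Z^10, C_1 ≅ Z^30, C_2 ≅ Z^20.

∂_1: C_1 → C_0 maps an edge to its endpoints' difference, ∂[p,q] = q − p. For instance
  ∂DJ = J − D.
As a 10×30 matrix over Z this has rank 9, with invariant factors (1,1,1,1,1,1,1,1,1).

The boundary map ∂_2: C_2 → C_1 sends each 2-simplex [p,q,r] to [q,r] − [p,r] + [p,q]. For instance
  ∂BGM = GM − BM + BG,
  ∂DJN = JN − DN + DJ.
This gives a 30×20 integer matrix of rank 20; reducing to Smith normal form yields diagonal entries (1,1,1,1,1,1,1,1,1,1,1,1,1,1,1,1,1,1,1,2).

Now H_k = ker ∂_k / im ∂_{k+1}, so:

  H_0: rank C_0 − rank ∂_1 = 10 − 9 = 1, and the invariant factors of ∂_1 are all 1, so H_0 ≅ Z.
  H_1: rank ker ∂_1 − rank ∂_2 = (30 − 9) − 20 = 1, and ∂_2 has invariant factor 2 > 1, so H_1 ≅ Z ⊕ Z/2Z.
  H_2: rank ker ∂_2 − rank ∂_3 = (20 − 20) − 0 = 0, and there is no ∂_3, so H_2 ≅ 0.

H_0 ≅ Z,  H_1 ≅ Z ⊕ Z/2Z,  H_2 = 0.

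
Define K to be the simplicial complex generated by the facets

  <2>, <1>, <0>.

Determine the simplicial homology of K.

Fix the vertex order 0 < 1 < 2 and write every simplex with vertices in increasing order. Then dim K = 0 and the simplices of K are:

  0-simplices (3): [0], [1], [2]

giving chain groups C_0 ≅ Z^3.

Computing H_k = (kernel of ∂_k) / (image of ∂_{k+1}):

  H_0: rank C_0 − rank ∂_1 = 3 − 0 = 3, and there is no ∂_1, so H_0 = Z^3.

H_0 ≅ Z^3.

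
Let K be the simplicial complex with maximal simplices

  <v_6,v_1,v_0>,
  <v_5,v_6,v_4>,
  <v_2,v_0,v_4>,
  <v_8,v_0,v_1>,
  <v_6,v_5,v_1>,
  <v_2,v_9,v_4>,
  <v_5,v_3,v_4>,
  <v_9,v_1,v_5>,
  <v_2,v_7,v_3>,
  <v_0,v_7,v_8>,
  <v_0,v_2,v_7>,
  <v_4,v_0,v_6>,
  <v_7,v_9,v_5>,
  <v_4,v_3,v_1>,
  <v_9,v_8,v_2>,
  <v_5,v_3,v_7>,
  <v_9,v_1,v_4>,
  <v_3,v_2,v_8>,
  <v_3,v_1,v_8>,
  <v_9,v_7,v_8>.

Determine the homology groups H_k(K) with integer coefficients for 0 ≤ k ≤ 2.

Fix the vertex order v_0 < v_1 < v_2 < v_3 < v_4 < v_5 < v_6 < v_7 < v_8 < v_9 and write every simplex with vertices in increasing order. Then dim K = 2 and the simplices of K are:

  0-simplices (10): [v_0], [v_1], [v_2], [v_3], [v_4], [v_5], [v_6], [v_7], [v_8], [v_9]
  1-simplices (30): (30 of them)
  2-simplices (20): (20 of them)

giving chain groups C_0 ≅ Z^10, C_1 ≅ Z^30, C_2 ≅ Z^20.

∂_1: C_1 → C_0 sends each edge [p,q] (with p < q) to q − p. For instance
  ∂[v_2,v_4] = [v_4] − [v_2].
The 10×30 boundary matrix has rank 9 and Smith normal form diag(1,1,1,1,1,1,1,1,1).

∂_2: C_2 → C_1 maps a triangle to the signed sum of its edges. For instance
  ∂[v_2,v_4,v_9] = [v_4,v_9] − [v_2,v_9] + [v_2,v_4],
  ∂[v_1,v_3,v_4] = [v_3,v_4] − [v_1,v_4] + [v_1,v_3].
The 30×20 boundary matrix has rank 20 and Smith normal form diag(1,1,1,1,1,1,1,1,1,1,1,1,1,1,1,1,1,1,1,2).

Now H_k = ker ∂_k / im ∂_{k+1}, so:

  H_0: rank C_0 − rank ∂_1 = 10 − 9 = 1, and the invariant factors of ∂_1 are all 1, so H_0 = Z.
  H_1: rank ker ∂_1 − rank ∂_2 = (30 − 9) − 20 = 1, and ∂_2 has invariant factor 2 > 1, so H_1 = Z ⊕ Z/2Z.
  H_2: rank ker ∂_2 − rank ∂_3 = (20 − 20) − 0 = 0, and there is no ∂_3, so H_2 = 0.

As a check, the Euler characteristic is 10 − 30 + 20 = 0, which agrees with 1 − 1 + 0 = 0.

H_0 = Z,  H_1 = Z ⊕ Z/2Z,  H_2 = 0.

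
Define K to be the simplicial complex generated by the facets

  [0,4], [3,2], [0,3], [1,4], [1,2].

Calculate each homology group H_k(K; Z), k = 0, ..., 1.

H_0 = Z,  H_1 = Z.

K has 5 vertices, 5 edges.
rank ∂_0 = 0, rank ∂_1 = 4 ⇒ b_0 = 5 − 0 − 4 = 1; all invariant factors of ∂_1 are 1 so no torsion. So H_0 ≅ Z.
rank ∂_1 = 4, rank ∂_2 = 0 ⇒ b_1 = 5 − 4 − 0 = 1. So H_1 ≅ Z.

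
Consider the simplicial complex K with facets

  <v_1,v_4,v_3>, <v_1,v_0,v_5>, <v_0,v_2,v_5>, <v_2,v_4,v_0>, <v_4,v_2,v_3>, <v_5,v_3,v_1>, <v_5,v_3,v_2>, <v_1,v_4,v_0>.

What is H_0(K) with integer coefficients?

We work with the vertex ordering v_0 < v_1 < v_2 < v_3 < v_4 < v_5. The simplices of K, each written with vertices in increasing order, are:

  0-simplices (6): [v_0], [v_1], [v_2], [v_3], [v_4], [v_5]
  1-simplices (12): [v_0,v_1], [v_0,v_2], [v_0,v_4], [v_0,v_5], [v_1,v_3], [v_1,v_4], [v_1,v_5], [v_2,v_3], [v_2,v_4], [v_2,v_5], [v_3,v_4], [v_3,v_5]
  2-simplices (8): [v_0,v_1,v_4], [v_0,v_1,v_5], [v_0,v_2,v_4], [v_0,v_2,v_5], [v_1,v_3,v_4], [v_1,v_3,v_5], [v_2,v_3,v_4], [v_2,v_3,v_5]

Hence C_0 ≅ Z^6, C_1 ≅ Z^12, C_2 ≅ Z^8.

Boundary ∂_1: C_1 → C_0 sends each edge [p,q] (with p < q) to q − p. For instance
  ∂[v_0,v_4] = [v_4] − [v_0].
The resulting 6×12 matrix has rank 5, and its Smith normal form has invariant factors (1,1,1,1,1).

Boundary ∂_2: C_2 → C_1 maps a triangle to the signed sum of its edges. For instance
  ∂[v_0,v_2,v_5] = [v_2,v_5] − [v_0,v_5] + [v_0,v_2],
  ∂[v_0,v_1,v_5] = [v_1,v_5] − [v_0,v_5] + [v_0,v_1].
The 12×8 boundary matrix has rank 7 and Smith normal form diag(1,1,1,1,1,1,1).

From H_k ≅ ker(∂_k) / im(∂_{k+1}) we obtain:

  H_0: rank C_0 − rank ∂_1 = 6 − 5 = 1, and the invariant factors of ∂_1 are all 1, so H_0 ≅ Z.

H_0 ≅ Z.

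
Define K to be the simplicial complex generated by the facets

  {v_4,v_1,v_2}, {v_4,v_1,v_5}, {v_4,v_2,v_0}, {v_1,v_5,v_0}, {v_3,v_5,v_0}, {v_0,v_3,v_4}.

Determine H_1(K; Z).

H_1 = Z.

Order the vertices as v_0 < v_1 < v_2 < v_3 < v_4 < v_5. Listing each simplex with vertices in this order, K has dimension 2 with simplices:

  0-simplices (6): [v_0], [v_1], [v_2], [v_3], [v_4], [v_5]
  1-simplices (12): [v_0,v_1], [v_0,v_2], [v_0,v_3], [v_0,v_4], [v_0,v_5], [v_1,v_2], [v_1,v_4], [v_1,v_5], [v_2,v_4], [v_3,v_4], [v_3,v_5], [v_4,v_5]
  2-simplices (6): [v_0,v_1,v_5], [v_0,v_2,v_4], [v_0,v_3,v_4], [v_0,v_3,v_5], [v_1,v_2,v_4], [v_1,v_4,v_5]

so the chain groups are C_0 ≅ Z^6, C_1 ≅ Z^12, C_2 ≅ Z^6.

The boundary map ∂_1: C_1 → C_0 maps an edge to its endpoints' difference, ∂[p,q] = q − p. For instance
  ∂[v_0,v_1] = [v_1] − [v_0].
As a 6×12 matrix over Z this has rank 5, with invariant factors (1,1,1,1,1).

Boundary ∂_2: C_2 → C_1 sends each 2-simplex [p,q,r] to [q,r] − [p,r] + [p,q]. For instance
  ∂[v_0,v_2,v_4] = [v_2,v_4] − [v_0,v_4] + [v_0,v_2],
  ∂[v_0,v_3,v_4] = [v_3,v_4] − [v_0,v_4] + [v_0,v_3].
The resulting 12×6 matrix has rank 6, and its Smith normal form has invariant factors (1,1,1,1,1,1).

Now H_k = ker ∂_k / im ∂_{k+1}, so:

  H_1: rank ker ∂_1 − rank ∂_2 = (12 − 5) − 6 = 1, and the invariant factors of ∂_2 are all 1, so H_1 = Z.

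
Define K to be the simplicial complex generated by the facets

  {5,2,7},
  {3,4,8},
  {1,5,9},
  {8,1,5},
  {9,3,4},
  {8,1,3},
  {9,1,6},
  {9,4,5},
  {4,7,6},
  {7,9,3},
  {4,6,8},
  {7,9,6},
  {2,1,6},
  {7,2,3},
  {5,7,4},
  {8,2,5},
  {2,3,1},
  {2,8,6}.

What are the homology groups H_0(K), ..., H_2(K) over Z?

H_0 = Z,  H_1 = Z ⊕ Z/2,  H_2 = 0.

K has 9 vertices, 27 edges, 18 triangles.
rank ∂_0 = 0, rank ∂_1 = 8 ⇒ b_0 = 9 − 0 − 8 = 1; all invariant factors of ∂_1 are 1 so no torsion. So H_0 = Z.
rank ∂_1 = 8, rank ∂_2 = 18 ⇒ b_1 = 27 − 8 − 18 = 1; ∂_2 has invariant factor(s) [2] giving torsion. So H_1 = Z ⊕ Z/2.
rank ∂_2 = 18, rank ∂_3 = 0 ⇒ b_2 = 18 − 18 − 0 = 0. So H_2 = 0.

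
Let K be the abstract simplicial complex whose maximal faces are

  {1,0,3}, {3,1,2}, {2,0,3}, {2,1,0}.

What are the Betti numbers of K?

b_0 = 1, b_1 = 0, b_2 = 1.

We work with the vertex ordering 0 < 1 < 2 < 3. The simplices of K, each written with vertices in increasing order, are:

  0-simplices (4): [0], [1], [2], [3]
  1-simplices (6): [0,1], [0,2], [0,3], [1,2], [1,3], [2,3]
  2-simplices (4): [0,1,2], [0,1,3], [0,2,3], [1,2,3]

giving chain groups C_0 ≅ Z^4, C_1 ≅ Z^6, C_2 ≅ Z^4.

∂_1: C_1 → C_0 sends each edge [p,q] (with p < q) to q − p.
The 4×6 boundary matrix has rank 3 and Smith normal form diag(1,1,1).

The boundary map ∂_2: C_2 → C_1 maps a triangle to the signed sum of its edges. For instance
  ∂[0,1,3] = [1,3] − [0,3] + [0,1],
  ∂[1,2,3] = [2,3] − [1,3] + [1,2].
As a 6×4 matrix over Z this has rank 3, with invariant factors (1,1,1).

From H_k ≅ ker(∂_k) / im(∂_{k+1}) we obtain:

  H_0: rank C_0 − rank ∂_1 = 4 − 3 = 1, and the invariant factors of ∂_1 are all 1, so H_0 ≅ Z.
  H_1: rank ker ∂_1 − rank ∂_2 = (6 − 3) − 3 = 0, and the invariant factors of ∂_2 are all 1, so H_1 ≅ 0.
  H_2: rank ker ∂_2 − rank ∂_3 = (4 − 3) − 0 = 1, and there is no ∂_3, so H_2 ≅ Z.

Hence the Betti numbers are b_0 = 1, b_1 = 0, b_2 = 1.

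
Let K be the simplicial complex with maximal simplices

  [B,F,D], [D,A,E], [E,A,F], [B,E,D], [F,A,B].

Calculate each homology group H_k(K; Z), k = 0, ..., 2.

H_0 = Z,  H_1 = Z,  H_2 = 0.

Take the total order A < B < D < E < F on the vertex set. Then K (dimension 2) consists of the simplices:

  0-simplices (5): A, B, D, E, F
  1-simplices (10): AB, AD, AE, AF, BD, BE, BF, DE, DF, EF
  2-simplices (5): ABF, ADE, AEF, BDE, BDF

Hence C_0 ≅ Z^5, C_1 ≅ Z^10, C_2 ≅ Z^5.

Boundary ∂_1: C_1 → C_0 sends each edge [p,q] (with p < q) to q − p. For instance
  ∂AE = E − A.
The 5×10 boundary matrix has rank 4 and Smith normal form diag(1,1,1,1).

∂_2: C_2 → C_1 acts by ∂[p,q,r] = [q,r] − [p,r] + [p,q]. For instance
  ∂ADE = DE − AE + AD,
  ∂ABF = BF − AF + AB.
The resulting 10×5 matrix has rank 5, and its Smith normal form has invariant factors (1,1,1,1,1).

Now H_k = ker ∂_k / im ∂_{k+1}, so:

  H_0: rank C_0 − rank ∂_1 = 5 − 4 = 1, and the invariant factors of ∂_1 are all 1, so H_0 = Z.
  H_1: rank ker ∂_1 − rank ∂_2 = (10 − 4) − 5 = 1, and the invariant factors of ∂_2 are all 1, so H_1 = Z.
  H_2: rank ker ∂_2 − rank ∂_3 = (5 − 5) − 0 = 0, and there is no ∂_3, so H_2 = 0.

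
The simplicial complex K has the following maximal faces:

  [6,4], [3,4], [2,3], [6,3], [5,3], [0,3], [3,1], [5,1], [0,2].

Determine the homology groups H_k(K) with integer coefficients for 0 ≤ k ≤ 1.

H_0 ≅ Z,  H_1 ≅ Z^3.

Fix the vertex order 0 < 1 < 2 < 3 < 4 < 5 < 6 and write every simplex with vertices in increasing order. Then dim K = 1 and the simplices of K are:

  0-simplices (7): [0], [1], [2], [3], [4], [5], [6]
  1-simplices (9): [0,2], [0,3], [1,3], [1,5], [2,3], [3,4], [3,5], [3,6], [4,6]

so the chain groups are C_0 ≅ Z^7, C_1 ≅ Z^9.

Boundary ∂_1: C_1 → C_0 is given by ∂[p,q] = [q] − [p].
The resulting 7×9 matrix has rank 6, and its Smith normal form has invariant factors (1,1,1,1,1,1).

Now H_k = ker ∂_k / im ∂_{k+1}, so:

  H_0: rank C_0 − rank ∂_1 = 7 − 6 = 1, and the invariant factors of ∂_1 are all 1, so H_0 = Z.
  H_1: rank ker ∂_1 − rank ∂_2 = (9 − 6) − 0 = 3, and there is no ∂_2, so H_1 = Z^3.

(K is a triangulation of a wedge of 3 circles.)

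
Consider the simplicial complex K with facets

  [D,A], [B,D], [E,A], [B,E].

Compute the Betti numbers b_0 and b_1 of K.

b_0 = 1, b_1 = 1.

Fix the vertex order A < B < D < E and write every simplex with vertices in increasing order. Then dim K = 1 and the simplices of K are:

  0-simplices (4): A, B, D, E
  1-simplices (4): AD, AE, BD, BE

Hence C_0 ≅ Z^4, C_1 ≅ Z^4.

∂_1: C_1 → C_0 sends each edge [p,q] (with p < q) to q − p. For instance
  ∂AD = D − A.
The 4×4 boundary matrix has rank 3 and Smith normal form diag(1,1,1).

Computing H_k = (kernel of ∂_k) / (image of ∂_{k+1}):

  H_0: rank C_0 − rank ∂_1 = 4 − 3 = 1, and the invariant factors of ∂_1 are all 1, so H_0 ≅ Z.
  H_1: rank ker ∂_1 − rank ∂_2 = (4 − 3) − 0 = 1, and there is no ∂_2, so H_1 ≅ Z.

Hence the Betti numbers are b_0 = 1, b_1 = 1.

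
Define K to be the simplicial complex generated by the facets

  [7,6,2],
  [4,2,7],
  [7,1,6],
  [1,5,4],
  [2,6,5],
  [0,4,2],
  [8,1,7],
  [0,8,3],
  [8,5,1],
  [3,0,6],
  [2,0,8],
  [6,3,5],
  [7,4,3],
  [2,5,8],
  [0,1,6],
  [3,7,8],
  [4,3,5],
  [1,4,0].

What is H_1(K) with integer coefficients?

K has 9 vertices, 27 edges, 18 triangles.
rank ∂_1 = 8, rank ∂_2 = 17 ⇒ b_1 = 27 − 8 − 17 = 2; all invariant factors of ∂_2 are 1 so no torsion. So H_1 = Z^2.

H_1 = Z^2.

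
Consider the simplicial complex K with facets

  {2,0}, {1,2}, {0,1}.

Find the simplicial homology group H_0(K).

Fix the vertex order 0 < 1 < 2 and write every simplex with vertices in increasing order. Then dim K = 1 and the simplices of K are:

  0-simplices (3): [0], [1], [2]
  1-simplices (3): [0,1], [0,2], [1,2]

giving chain groups C_0 ≅ Z^3, C_1 ≅ Z^3.

Boundary ∂_1: C_1 → C_0 maps an edge to its endpoints' difference, ∂[p,q] = q − p. For instance
  ∂[1,2] = [2] − [1].
The 3×3 boundary matrix has rank 2 and Smith normal form diag(1,1).

Computing H_k = (kernel of ∂_k) / (image of ∂_{k+1}):

  H_0: rank C_0 − rank ∂_1 = 3 − 2 = 1, and the invariant factors of ∂_1 are all 1, so H_0 ≅ Z.

H_0 ≅ Z.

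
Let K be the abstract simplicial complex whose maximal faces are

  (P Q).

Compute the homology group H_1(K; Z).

Order the vertices as P < Q. Listing each simplex with vertices in this order, K has dimension 1 with simplices:

  0-simplices (2): P, Q
  1-simplices (1): PQ

so the chain groups are C_0 ≅ Z^2, C_1 ≅ Z^1.

∂_1: C_1 → C_0 sends each edge [p,q] (with p < q) to q − p.
This gives a 2×1 integer matrix of rank 1; reducing to Smith normal form yields diagonal entries (1).

Reading off H_k = ker ∂_k / im ∂_{k+1}:

  H_1: rank ker ∂_1 − rank ∂_2 = (1 − 1) − 0 = 0, and there is no ∂_2, so H_1 = 0.

(K is a triangulation of the 1-simplex.)

H_1 ≅ 0.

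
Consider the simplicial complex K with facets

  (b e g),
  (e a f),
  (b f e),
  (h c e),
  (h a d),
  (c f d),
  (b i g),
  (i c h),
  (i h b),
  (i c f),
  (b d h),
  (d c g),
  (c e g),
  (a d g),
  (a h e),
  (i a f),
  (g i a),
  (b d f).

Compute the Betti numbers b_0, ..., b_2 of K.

b_0 = 1, b_1 = 2, b_2 = 1.

We work with the vertex ordering a < b < c < d < e < f < g < h < i. The simplices of K, each written with vertices in increasing order, are:

  0-simplices (9): a, b, c, d, e, f, g, h, i
  1-simplices (27): ad, ae, af, ag, ah, ai, bd, be, bf, bg, bh, bi, cd, ce, cf, cg, ch, ci, df, dg, dh, ef, eg, eh, fi, gi, hi
  2-simplices (18): adg, adh, aef, aeh, afi, agi, bdf, bdh, bef, beg, bgi, bhi, cdf, cdg, ceg, ceh, cfi, chi

giving chain groups C_0 ≅ Z^9, C_1 ≅ Z^27, C_2 ≅ Z^18.

∂_1: C_1 → C_0 maps an edge to its endpoints' difference, ∂[p,q] = q − p. For instance
  ∂bh = h − b.
This gives a 9×27 integer matrix of rank 8; reducing to Smith normal form yields diagonal entries (1,1,1,1,1,1,1,1).

Boundary ∂_2: C_2 → C_1 maps a triangle to the signed sum of its edges. For instance
  ∂aeh = eh − ah + ae,
  ∂adh = dh − ah + ad.
As a 27×18 matrix over Z this has rank 17, with invariant factors (1,1,1,1,1,1,1,1,1,1,1,1,1,1,1,1,1).

Computing H_k = (kernel of ∂_k) / (image of ∂_{k+1}):

  H_0: rank C_0 − rank ∂_1 = 9 − 8 = 1, and the invariant factors of ∂_1 are all 1, so H_0 ≅ Z.
  H_1: rank ker ∂_1 − rank ∂_2 = (27 − 8) − 17 = 2, and the invariant factors of ∂_2 are all 1, so H_1 ≅ Z^2.
  H_2: rank ker ∂_2 − rank ∂_3 = (18 − 17) − 0 = 1, and there is no ∂_3, so H_2 ≅ Z.

Hence the Betti numbers are b_0 = 1, b_1 = 2, b_2 = 1.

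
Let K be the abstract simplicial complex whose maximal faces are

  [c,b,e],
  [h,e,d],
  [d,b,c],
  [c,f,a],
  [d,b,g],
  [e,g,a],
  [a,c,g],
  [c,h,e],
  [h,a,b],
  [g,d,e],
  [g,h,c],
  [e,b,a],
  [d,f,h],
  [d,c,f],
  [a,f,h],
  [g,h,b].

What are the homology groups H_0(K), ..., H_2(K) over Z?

H_0 ≅ Z,  H_1 ≅ Z^2,  H_2 ≅ Z.

We work with the vertex ordering a < b < c < d < e < f < g < h. The simplices of K, each written with vertices in increasing order, are:

  0-simplices (8): a, b, c, d, e, f, g, h
  1-simplices (24): ab, ac, ae, af, ag, ah, bc, bd, be, bg, bh, cd, ce, cf, cg, ch, de, df, dg, dh, eg, eh, fh, gh
  2-simplices (16): abe, abh, acf, acg, aeg, afh, bcd, bce, bdg, bgh, cdf, ceh, cgh, deg, deh, dfh

so the chain groups are C_0 ≅ Z^8, C_1 ≅ Z^24, C_2 ≅ Z^16.

Boundary ∂_1: C_1 → C_0 maps an edge to its endpoints' difference, ∂[p,q] = q − p. For instance
  ∂ac = c − a.
As a 8×24 matrix over Z this has rank 7, with invariant factors (1,1,1,1,1,1,1).

Boundary ∂_2: C_2 → C_1 acts by ∂[p,q,r] = [q,r] − [p,r] + [p,q]. For instance
  ∂aeg = eg − ag + ae,
  ∂cgh = gh − ch + cg.
The resulting 24×16 matrix has rank 15, and its Smith normal form has invariant factors (1,1,1,1,1,1,1,1,1,1,1,1,1,1,1).

From H_k ≅ ker(∂_k) / im(∂_{k+1}) we obtain:

  H_0: rank C_0 − rank ∂_1 = 8 − 7 = 1, and the invariant factors of ∂_1 are all 1, so H_0 = Z.
  H_1: rank ker ∂_1 − rank ∂_2 = (24 − 7) − 15 = 2, and the invariant factors of ∂_2 are all 1, so H_1 = Z^2.
  H_2: rank ker ∂_2 − rank ∂_3 = (16 − 15) − 0 = 1, and there is no ∂_3, so H_2 = Z.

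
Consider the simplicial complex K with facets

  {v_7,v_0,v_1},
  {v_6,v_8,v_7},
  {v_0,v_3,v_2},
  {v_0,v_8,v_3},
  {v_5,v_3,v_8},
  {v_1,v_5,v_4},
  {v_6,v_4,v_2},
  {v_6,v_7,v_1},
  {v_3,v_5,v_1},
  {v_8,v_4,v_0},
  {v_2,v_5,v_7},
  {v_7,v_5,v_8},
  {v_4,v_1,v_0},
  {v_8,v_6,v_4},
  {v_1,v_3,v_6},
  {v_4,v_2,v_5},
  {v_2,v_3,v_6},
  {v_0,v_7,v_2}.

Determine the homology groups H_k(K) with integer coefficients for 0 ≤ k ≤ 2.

H_0 ≅ Z,  H_1 ≅ Z^2,  H_2 ≅ Z.

Take the total order v_0 < v_1 < v_2 < v_3 < v_4 < v_5 < v_6 < v_7 < v_8 on the vertex set. Then K (dimension 2) consists of the simplices:

  0-simplices (9): [v_0], [v_1], [v_2], [v_3], [v_4], [v_5], [v_6], [v_7], [v_8]
  1-simplices (27): (27 of them)
  2-simplices (18): (18 of them)

Hence C_0 ≅ Z^9, C_1 ≅ Z^27, C_2 ≅ Z^18.

∂_1: C_1 → C_0 sends each edge [p,q] (with p < q) to q − p. For instance
  ∂[v_1,v_6] = [v_6] − [v_1].
As a 9×27 matrix over Z this has rank 8, with invariant factors (1,1,1,1,1,1,1,1).

The boundary map ∂_2: C_2 → C_1 sends each 2-simplex [p,q,r] to [q,r] − [p,r] + [p,q]. For instance
  ∂[v_1,v_6,v_7] = [v_6,v_7] − [v_1,v_7] + [v_1,v_6],
  ∂[v_2,v_3,v_6] = [v_3,v_6] − [v_2,v_6] + [v_2,v_3].
The resulting 27×18 matrix has rank 17, and its Smith normal form has invariant factors (1,1,1,1,1,1,1,1,1,1,1,1,1,1,1,1,1).

Reading off H_k = ker ∂_k / im ∂_{k+1}:

  H_0: rank C_0 − rank ∂_1 = 9 − 8 = 1, and the invariant factors of ∂_1 are all 1, so H_0 ≅ Z.
  H_1: rank ker ∂_1 − rank ∂_2 = (27 − 8) − 17 = 2, and the invariant factors of ∂_2 are all 1, so H_1 ≅ Z^2.
  H_2: rank ker ∂_2 − rank ∂_3 = (18 − 17) − 0 = 1, and there is no ∂_3, so H_2 ≅ Z.

As a check, the Euler characteristic is 9 − 27 + 18 = 0, which agrees with 1 − 2 + 1 = 0.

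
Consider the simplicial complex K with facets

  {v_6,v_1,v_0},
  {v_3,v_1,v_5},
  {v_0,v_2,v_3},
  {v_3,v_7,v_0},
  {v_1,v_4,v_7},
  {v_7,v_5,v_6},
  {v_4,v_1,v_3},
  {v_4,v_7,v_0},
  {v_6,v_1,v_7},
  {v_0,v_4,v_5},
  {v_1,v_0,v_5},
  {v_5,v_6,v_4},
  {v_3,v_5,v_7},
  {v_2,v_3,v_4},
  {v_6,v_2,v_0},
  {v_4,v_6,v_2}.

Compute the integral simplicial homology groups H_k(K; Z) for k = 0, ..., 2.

H_0 ≅ Z,  H_1 ≅ Z^2,  H_2 ≅ Z.

Order the vertices as v_0 < v_1 < v_2 < v_3 < v_4 < v_5 < v_6 < v_7. Listing each simplex with vertices in this order, K has dimension 2 with simplices:

  0-simplices (8): [v_0], [v_1], [v_2], [v_3], [v_4], [v_5], [v_6], [v_7]
  1-simplices (24): (24 of them)
  2-simplices (16): (16 of them)

Hence C_0 ≅ Z^8, C_1 ≅ Z^24, C_2 ≅ Z^16.

The boundary map ∂_1: C_1 → C_0 maps an edge to its endpoints' difference, ∂[p,q] = q − p. For instance
  ∂[v_1,v_6] = [v_6] − [v_1].
As a 8×24 matrix over Z this has rank 7, with invariant factors (1,1,1,1,1,1,1).

∂_2: C_2 → C_1 maps a triangle to the signed sum of its edges. For instance
  ∂[v_0,v_1,v_6] = [v_1,v_6] − [v_0,v_6] + [v_0,v_1],
  ∂[v_2,v_4,v_6] = [v_4,v_6] − [v_2,v_6] + [v_2,v_4].
The 24×16 boundary matrix has rank 15 and Smith normal form diag(1,1,1,1,1,1,1,1,1,1,1,1,1,1,1).

From H_k ≅ ker(∂_k) / im(∂_{k+1}) we obtain:

  H_0: rank C_0 − rank ∂_1 = 8 − 7 = 1, and the invariant factors of ∂_1 are all 1, so H_0 = Z.
  H_1: rank ker ∂_1 − rank ∂_2 = (24 − 7) − 15 = 2, and the invariant factors of ∂_2 are all 1, so H_1 = Z^2.
  H_2: rank ker ∂_2 − rank ∂_3 = (16 − 15) − 0 = 1, and there is no ∂_3, so H_2 = Z.

As a check, the Euler characteristic is 8 − 24 + 16 = 0, which agrees with 1 − 2 + 1 = 0.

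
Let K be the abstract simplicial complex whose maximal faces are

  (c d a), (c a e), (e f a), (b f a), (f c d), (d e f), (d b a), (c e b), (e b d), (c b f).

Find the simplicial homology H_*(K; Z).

H_0 ≅ Z,  H_1 ≅ Z/2,  H_2 = 0.

Order the vertices as a < b < c < d < e < f. Listing each simplex with vertices in this order, K has dimension 2 with simplices:

  0-simplices (6): a, b, c, d, e, f
  1-simplices (15): ab, ac, ad, ae, af, bc, bd, be, bf, cd, ce, cf, de, df, ef
  2-simplices (10): abd, abf, acd, ace, aef, bce, bcf, bde, cdf, def

Hence C_0 ≅ Z^6, C_1 ≅ Z^15, C_2 ≅ Z^10.

Boundary ∂_1: C_1 → C_0 maps an edge to its endpoints' difference, ∂[p,q] = q − p.
This gives a 6×15 integer matrix of rank 5; reducing to Smith normal form yields diagonal entries (1,1,1,1,1).

Boundary ∂_2: C_2 → C_1 acts by ∂[p,q,r] = [q,r] − [p,r] + [p,q]. For instance
  ∂abf = bf − af + ab,
  ∂bde = de − be + bd.
As a 15×10 matrix over Z this has rank 10, with invariant factors (1,1,1,1,1,1,1,1,1,2).

Now H_k = ker ∂_k / im ∂_{k+1}, so:

  H_0: rank C_0 − rank ∂_1 = 6 − 5 = 1, and the invariant factors of ∂_1 are all 1, so H_0 = Z.
  H_1: rank ker ∂_1 − rank ∂_2 = (15 − 5) − 10 = 0, and ∂_2 has invariant factor 2 > 1, so H_1 = Z/2.
  H_2: rank ker ∂_2 − rank ∂_3 = (10 − 10) − 0 = 0, and there is no ∂_3, so H_2 = 0.

As a check, the Euler characteristic is 6 − 15 + 10 = 1, which agrees with 1 − 0 + 0 = 1.
(K is a triangulation of the real projective plane RP^2.)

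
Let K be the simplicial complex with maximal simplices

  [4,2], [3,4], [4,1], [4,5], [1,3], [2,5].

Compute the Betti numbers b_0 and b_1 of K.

Order the vertices as 1 < 2 < 3 < 4 < 5. Listing each simplex with vertices in this order, K has dimension 1 with simplices:

  0-simplices (5): [1], [2], [3], [4], [5]
  1-simplices (6): [1,3], [1,4], [2,4], [2,5], [3,4], [4,5]

giving chain groups C_0 ≅ Z^5, C_1 ≅ Z^6.

∂_1: C_1 → C_0 sends each edge [p,q] (with p < q) to q − p.
This gives a 5×6 integer matrix of rank 4; reducing to Smith normal form yields diagonal entries (1,1,1,1).

Now H_k = ker ∂_k / im ∂_{k+1}, so:

  H_0: rank C_0 − rank ∂_1 = 5 − 4 = 1, and the invariant factors of ∂_1 are all 1, so H_0 = Z.
  H_1: rank ker ∂_1 − rank ∂_2 = (6 − 4) − 0 = 2, and there is no ∂_2, so H_1 = Z^2.

Hence the Betti numbers are b_0 = 1, b_1 = 2.

b_0 = 1, b_1 = 2.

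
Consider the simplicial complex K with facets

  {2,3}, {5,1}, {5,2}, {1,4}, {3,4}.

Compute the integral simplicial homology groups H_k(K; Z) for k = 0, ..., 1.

H_0 ≅ Z,  H_1 ≅ Z.

K has 5 vertices, 5 edges.
rank ∂_0 = 0, rank ∂_1 = 4 ⇒ b_0 = 5 − 0 − 4 = 1; all invariant factors of ∂_1 are 1 so no torsion. So H_0 ≅ Z.
rank ∂_1 = 4, rank ∂_2 = 0 ⇒ b_1 = 5 − 4 − 0 = 1. So H_1 ≅ Z.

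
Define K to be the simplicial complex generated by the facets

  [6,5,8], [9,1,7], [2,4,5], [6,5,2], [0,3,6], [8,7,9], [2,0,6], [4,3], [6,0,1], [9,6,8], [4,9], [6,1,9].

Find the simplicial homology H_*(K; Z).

Fix the vertex order 0 < 1 < 2 < 3 < 4 < 5 < 6 < 7 < 8 < 9 and write every simplex with vertices in increasing order. Then dim K = 2 and the simplices of K are:

  0-simplices (10): [0], [1], [2], [3], [4], [5], [6], [7], [8], [9]
  1-simplices (21): [0,1], [0,2], [0,3], [0,6], [1,6], [1,7], [1,9], [2,4], [2,5], [2,6], [3,4], [3,6], [4,5], [4,9], [5,6], [5,8], [6,8], [6,9], [7,8], [7,9], [8,9]
  2-simplices (10): [0,1,6], [0,2,6], [0,3,6], [1,6,9], [1,7,9], [2,4,5], [2,5,6], [5,6,8], [6,8,9], [7,8,9]

Hence C_0 ≅ Z^10, C_1 ≅ Z^21, C_2 ≅ Z^10.

The boundary map ∂_1: C_1 → C_0 is given by ∂[p,q] = [q] − [p]. For instance
  ∂[4,9] = [9] − [4].
As a 10×21 matrix over Z this has rank 9, with invariant factors (1,1,1,1,1,1,1,1,1).

Boundary ∂_2: C_2 → C_1 maps a triangle to the signed sum of its edges. For instance
  ∂[5,6,8] = [6,8] − [5,8] + [5,6],
  ∂[0,1,6] = [1,6] − [0,6] + [0,1].
As a 21×10 matrix over Z this has rank 10, with invariant factors (1,1,1,1,1,1,1,1,1,1).

Reading off H_k = ker ∂_k / im ∂_{k+1}:

  H_0: rank C_0 − rank ∂_1 = 10 − 9 = 1, and the invariant factors of ∂_1 are all 1, so H_0 = Z.
  H_1: rank ker ∂_1 − rank ∂_2 = (21 − 9) − 10 = 2, and the invariant factors of ∂_2 are all 1, so H_1 = Z^2.
  H_2: rank ker ∂_2 − rank ∂_3 = (10 − 10) − 0 = 0, and there is no ∂_3, so H_2 = 0.

H_0 = Z,  H_1 = Z^2,  H_2 = 0.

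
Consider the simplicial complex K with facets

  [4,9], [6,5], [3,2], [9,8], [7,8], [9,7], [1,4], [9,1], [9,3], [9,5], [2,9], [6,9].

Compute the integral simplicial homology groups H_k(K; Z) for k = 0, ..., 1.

Take the total order 1 < 2 < 3 < 4 < 5 < 6 < 7 < 8 < 9 on the vertex set. Then K (dimension 1) consists of the simplices:

  0-simplices (9): [1], [2], [3], [4], [5], [6], [7], [8], [9]
  1-simplices (12): [1,4], [1,9], [2,3], [2,9], [3,9], [4,9], [5,6], [5,9], [6,9], [7,8], [7,9], [8,9]

giving chain groups C_0 ≅ Z^9, C_1 ≅ Z^12.

Boundary ∂_1: C_1 → C_0 maps an edge to its endpoints' difference, ∂[p,q] = q − p. For instance
  ∂[1,4] = [4] − [1].
As a 9×12 matrix over Z this has rank 8, with invariant factors (1,1,1,1,1,1,1,1).

From H_k ≅ ker(∂_k) / im(∂_{k+1}) we obtain:

  H_0: rank C_0 − rank ∂_1 = 9 − 8 = 1, and the invariant factors of ∂_1 are all 1, so H_0 = Z.
  H_1: rank ker ∂_1 − rank ∂_2 = (12 − 8) − 0 = 4, and there is no ∂_2, so H_1 = Z^4.

As a check, the Euler characteristic is 9 − 12 = -3, which agrees with 1 − 4 = -3.

H_0 ≅ Z,  H_1 ≅ Z^4.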